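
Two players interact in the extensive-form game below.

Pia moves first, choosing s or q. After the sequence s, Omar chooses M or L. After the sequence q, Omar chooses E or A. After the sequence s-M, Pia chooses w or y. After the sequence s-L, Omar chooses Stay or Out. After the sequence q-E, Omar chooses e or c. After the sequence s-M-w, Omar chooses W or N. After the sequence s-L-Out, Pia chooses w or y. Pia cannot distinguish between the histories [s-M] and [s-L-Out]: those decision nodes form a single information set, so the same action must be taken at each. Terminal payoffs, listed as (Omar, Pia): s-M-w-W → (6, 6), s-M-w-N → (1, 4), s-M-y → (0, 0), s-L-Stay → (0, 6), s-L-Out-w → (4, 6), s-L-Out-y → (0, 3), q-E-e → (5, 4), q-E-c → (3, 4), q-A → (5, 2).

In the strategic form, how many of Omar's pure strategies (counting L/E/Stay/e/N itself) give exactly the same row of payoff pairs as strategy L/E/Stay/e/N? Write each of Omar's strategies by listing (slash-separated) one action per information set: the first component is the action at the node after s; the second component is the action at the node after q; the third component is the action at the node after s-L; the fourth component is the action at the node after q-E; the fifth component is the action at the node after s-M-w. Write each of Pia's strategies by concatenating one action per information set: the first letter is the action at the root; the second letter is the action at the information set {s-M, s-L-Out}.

Row for L/E/Stay/e/N (columns sw, sy, qw, qy): (0,6) (0,6) (5,4) (5,4).
Under L/E/Stay/e/N, Omar's choice at the node after s-M-w can never be reached regardless of what Pia does, so varying those choices leaves every outcome unchanged.
Holding the reachable choices fixed and varying the unreachable one freely already gives 2 equivalent strategies.
No other strategy reproduces this row, so those 2 are the full class: L/E/Stay/e/W, L/E/Stay/e/N.

2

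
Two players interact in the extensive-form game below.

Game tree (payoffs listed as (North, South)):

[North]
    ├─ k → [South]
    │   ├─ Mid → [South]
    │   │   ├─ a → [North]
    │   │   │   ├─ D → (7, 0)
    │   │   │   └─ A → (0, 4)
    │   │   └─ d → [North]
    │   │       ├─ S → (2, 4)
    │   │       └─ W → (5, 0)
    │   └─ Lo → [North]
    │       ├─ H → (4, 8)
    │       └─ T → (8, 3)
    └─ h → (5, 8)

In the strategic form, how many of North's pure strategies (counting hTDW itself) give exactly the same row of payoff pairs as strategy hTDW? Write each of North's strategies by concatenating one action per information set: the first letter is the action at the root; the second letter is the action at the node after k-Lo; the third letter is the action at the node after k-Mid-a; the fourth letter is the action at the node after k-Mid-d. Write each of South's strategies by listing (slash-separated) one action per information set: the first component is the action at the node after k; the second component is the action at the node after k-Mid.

Row for hTDW (columns Mid/a, Mid/d, Lo/a, Lo/d): (5,8) (5,8) (5,8) (5,8).
Under hTDW, North's choice at the node after k-Lo and at the node after k-Mid-a and at the node after k-Mid-d can never be reached regardless of what South does, so varying those choices leaves every outcome unchanged.
Holding the reachable choices fixed and varying the unreachable ones freely already gives 2 × 2 × 2 = 8 equivalent strategies.
No other strategy reproduces this row, so those 8 are the full class: hHDS, hHDW, hHAS, hHAW, hTDS, hTDW, hTAS, hTAW.

8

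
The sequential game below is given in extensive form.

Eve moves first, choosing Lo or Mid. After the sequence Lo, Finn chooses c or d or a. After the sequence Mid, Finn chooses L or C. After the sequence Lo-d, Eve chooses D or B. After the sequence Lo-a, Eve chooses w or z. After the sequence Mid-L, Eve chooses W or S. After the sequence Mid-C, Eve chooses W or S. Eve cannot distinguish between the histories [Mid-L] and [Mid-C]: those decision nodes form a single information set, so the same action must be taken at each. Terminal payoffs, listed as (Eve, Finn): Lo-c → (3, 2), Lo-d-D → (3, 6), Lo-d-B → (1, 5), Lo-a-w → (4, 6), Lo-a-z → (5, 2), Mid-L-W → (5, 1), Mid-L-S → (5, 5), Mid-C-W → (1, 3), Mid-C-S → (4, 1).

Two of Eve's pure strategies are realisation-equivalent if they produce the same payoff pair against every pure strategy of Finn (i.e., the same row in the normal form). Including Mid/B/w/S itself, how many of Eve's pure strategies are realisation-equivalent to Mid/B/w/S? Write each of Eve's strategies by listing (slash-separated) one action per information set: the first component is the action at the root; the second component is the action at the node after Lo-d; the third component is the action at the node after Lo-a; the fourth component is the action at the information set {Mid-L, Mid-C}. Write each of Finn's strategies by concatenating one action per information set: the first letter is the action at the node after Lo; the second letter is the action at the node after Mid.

4

Row for Mid/B/w/S (columns cL, cC, dL, dC, aL, aC): (5,5) (4,1) (5,5) (4,1) (5,5) (4,1).
Under Mid/B/w/S, Eve's choice at the node after Lo-d and at the node after Lo-a can never be reached regardless of what Finn does, so varying those choices leaves every outcome unchanged.
Holding the reachable choices fixed and varying the unreachable ones freely already gives 2 × 2 = 4 equivalent strategies.
No other strategy reproduces this row, so those 4 are the full class: Mid/D/w/S, Mid/D/z/S, Mid/B/w/S, Mid/B/z/S.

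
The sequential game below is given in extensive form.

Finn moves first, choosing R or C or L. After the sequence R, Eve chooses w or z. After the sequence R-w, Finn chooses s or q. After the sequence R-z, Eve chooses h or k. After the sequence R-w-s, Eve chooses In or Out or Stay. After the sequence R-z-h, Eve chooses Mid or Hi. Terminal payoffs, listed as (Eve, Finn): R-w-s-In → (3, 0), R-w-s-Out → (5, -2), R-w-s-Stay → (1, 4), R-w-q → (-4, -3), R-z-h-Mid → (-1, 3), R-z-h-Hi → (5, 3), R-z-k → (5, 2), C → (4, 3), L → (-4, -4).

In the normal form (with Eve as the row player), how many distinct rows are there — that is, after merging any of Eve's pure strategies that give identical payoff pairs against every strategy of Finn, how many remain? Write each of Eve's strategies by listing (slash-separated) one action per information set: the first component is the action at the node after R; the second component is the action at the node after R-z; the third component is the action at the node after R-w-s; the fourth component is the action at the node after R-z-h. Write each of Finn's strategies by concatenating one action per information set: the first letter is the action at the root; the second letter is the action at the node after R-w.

Eve has 24 pure strategies: w/h/In/Mid, w/h/In/Hi, w/h/Out/Mid, w/h/Out/Hi, w/h/Stay/Mid, w/h/Stay/Hi, w/k/In/Mid, w/k/In/Hi, w/k/Out/Mid, w/k/Out/Hi, w/k/Stay/Mid, w/k/Stay/Hi, z/h/In/Mid, z/h/In/Hi, z/h/Out/Mid, z/h/Out/Hi, z/h/Stay/Mid, z/h/Stay/Hi, z/k/In/Mid, z/k/In/Hi, z/k/Out/Mid, z/k/Out/Hi, z/k/Stay/Mid, z/k/Stay/Hi. Columns: Rs, Rq, Cs, Cq, Ls, Lq.
{w/h/In/Mid, w/h/In/Hi, w/k/In/Mid, w/k/In/Hi} → row (3,0) (-4,-3) (4,3) (4,3) (-4,-4) (-4,-4)
{w/h/Out/Mid, w/h/Out/Hi, w/k/Out/Mid, w/k/Out/Hi} → row (5,-2) (-4,-3) (4,3) (4,3) (-4,-4) (-4,-4)
{w/h/Stay/Mid, w/h/Stay/Hi, w/k/Stay/Mid, w/k/Stay/Hi} → row (1,4) (-4,-3) (4,3) (4,3) (-4,-4) (-4,-4)
{z/h/In/Mid, z/h/Out/Mid, z/h/Stay/Mid} → row (-1,3) (-1,3) (4,3) (4,3) (-4,-4) (-4,-4)
{z/h/In/Hi, z/h/Out/Hi, z/h/Stay/Hi} → row (5,3) (5,3) (4,3) (4,3) (-4,-4) (-4,-4)
{z/k/In/Mid, z/k/In/Hi, z/k/Out/Mid, z/k/Out/Hi, z/k/Stay/Mid, z/k/Stay/Hi} → row (5,2) (5,2) (4,3) (4,3) (-4,-4) (-4,-4)
That's 6 distinct rows out of 24 strategies.

6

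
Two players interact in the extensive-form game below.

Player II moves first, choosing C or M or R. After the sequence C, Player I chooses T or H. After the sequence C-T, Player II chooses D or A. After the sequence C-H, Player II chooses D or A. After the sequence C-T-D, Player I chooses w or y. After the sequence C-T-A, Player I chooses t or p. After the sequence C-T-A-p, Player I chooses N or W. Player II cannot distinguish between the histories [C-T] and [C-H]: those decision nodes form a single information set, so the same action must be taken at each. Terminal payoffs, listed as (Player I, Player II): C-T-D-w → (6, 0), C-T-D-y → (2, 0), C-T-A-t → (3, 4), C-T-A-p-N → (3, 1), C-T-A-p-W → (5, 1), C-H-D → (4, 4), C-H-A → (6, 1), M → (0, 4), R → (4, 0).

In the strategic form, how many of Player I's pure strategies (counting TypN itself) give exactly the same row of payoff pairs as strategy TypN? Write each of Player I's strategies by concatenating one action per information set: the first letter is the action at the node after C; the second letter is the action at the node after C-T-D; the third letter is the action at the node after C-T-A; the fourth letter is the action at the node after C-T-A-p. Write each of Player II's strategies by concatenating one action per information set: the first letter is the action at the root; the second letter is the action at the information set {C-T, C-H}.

Row for TypN (columns CD, CA, MD, MA, RD, RA): (2,0) (3,1) (0,4) (0,4) (4,0) (4,0).
Every one of Player I's information sets is on the play path for some reply by Player II when Player I follows TypN.
Changing the action at any of them therefore changes at least one column, so only TypN itself gives this row.

1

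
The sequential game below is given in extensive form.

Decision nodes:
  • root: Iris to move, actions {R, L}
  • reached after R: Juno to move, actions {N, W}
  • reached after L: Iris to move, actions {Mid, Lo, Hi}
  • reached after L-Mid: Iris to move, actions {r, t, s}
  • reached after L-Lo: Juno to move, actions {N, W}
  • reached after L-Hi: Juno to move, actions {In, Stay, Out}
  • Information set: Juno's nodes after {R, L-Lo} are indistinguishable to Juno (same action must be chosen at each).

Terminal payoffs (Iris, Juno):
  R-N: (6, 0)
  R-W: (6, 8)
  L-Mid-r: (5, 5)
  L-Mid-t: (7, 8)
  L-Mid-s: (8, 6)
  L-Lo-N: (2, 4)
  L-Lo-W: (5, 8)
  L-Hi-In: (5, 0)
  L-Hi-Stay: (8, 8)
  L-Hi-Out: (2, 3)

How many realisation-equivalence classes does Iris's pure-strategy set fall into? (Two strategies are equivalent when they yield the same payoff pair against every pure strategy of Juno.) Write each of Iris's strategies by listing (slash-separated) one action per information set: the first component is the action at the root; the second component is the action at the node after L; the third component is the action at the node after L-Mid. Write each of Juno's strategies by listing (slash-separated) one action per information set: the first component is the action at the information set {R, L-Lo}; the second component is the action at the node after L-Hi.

Iris has 18 pure strategies: R/Mid/r, R/Mid/t, R/Mid/s, R/Lo/r, R/Lo/t, R/Lo/s, R/Hi/r, R/Hi/t, R/Hi/s, L/Mid/r, L/Mid/t, L/Mid/s, L/Lo/r, L/Lo/t, L/Lo/s, L/Hi/r, L/Hi/t, L/Hi/s. Columns: N/In, N/Stay, N/Out, W/In, W/Stay, W/Out.
{R/Mid/r, R/Mid/t, R/Mid/s, R/Lo/r, R/Lo/t, R/Lo/s, R/Hi/r, R/Hi/t, R/Hi/s} → row (6,0) (6,0) (6,0) (6,8) (6,8) (6,8)
{L/Mid/r} → row (5,5) (5,5) (5,5) (5,5) (5,5) (5,5)
{L/Mid/t} → row (7,8) (7,8) (7,8) (7,8) (7,8) (7,8)
{L/Mid/s} → row (8,6) (8,6) (8,6) (8,6) (8,6) (8,6)
{L/Lo/r, L/Lo/t, L/Lo/s} → row (2,4) (2,4) (2,4) (5,8) (5,8) (5,8)
{L/Hi/r, L/Hi/t, L/Hi/s} → row (5,0) (8,8) (2,3) (5,0) (8,8) (2,3)
That's 6 distinct rows out of 18 strategies.

6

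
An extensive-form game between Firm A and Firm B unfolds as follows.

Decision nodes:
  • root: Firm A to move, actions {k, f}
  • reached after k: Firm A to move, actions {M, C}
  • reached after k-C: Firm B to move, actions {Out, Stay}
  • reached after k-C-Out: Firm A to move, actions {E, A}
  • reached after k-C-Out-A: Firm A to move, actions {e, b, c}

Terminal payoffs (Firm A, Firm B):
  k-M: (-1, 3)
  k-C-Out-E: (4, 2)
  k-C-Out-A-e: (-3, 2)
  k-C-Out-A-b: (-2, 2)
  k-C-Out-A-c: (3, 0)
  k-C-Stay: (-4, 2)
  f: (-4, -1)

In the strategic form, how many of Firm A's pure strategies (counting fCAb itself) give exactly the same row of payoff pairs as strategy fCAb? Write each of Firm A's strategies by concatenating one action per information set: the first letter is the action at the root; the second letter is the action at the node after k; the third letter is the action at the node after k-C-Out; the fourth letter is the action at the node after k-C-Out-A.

12

Row for fCAb (columns Out, Stay): (-4,-1) (-4,-1).
Under fCAb, Firm A's choice at the node after k and at the node after k-C-Out and at the node after k-C-Out-A can never be reached regardless of what Firm B does, so varying those choices leaves every outcome unchanged.
Holding the reachable choices fixed and varying the unreachable ones freely already gives 2 × 2 × 3 = 12 equivalent strategies.
No other strategy reproduces this row, so those 12 are the full class: fMEe, fMEb, fMEc, fMAe, fMAb, fMAc, fCEe, fCEb, fCEc, fCAe, fCAb, fCAc.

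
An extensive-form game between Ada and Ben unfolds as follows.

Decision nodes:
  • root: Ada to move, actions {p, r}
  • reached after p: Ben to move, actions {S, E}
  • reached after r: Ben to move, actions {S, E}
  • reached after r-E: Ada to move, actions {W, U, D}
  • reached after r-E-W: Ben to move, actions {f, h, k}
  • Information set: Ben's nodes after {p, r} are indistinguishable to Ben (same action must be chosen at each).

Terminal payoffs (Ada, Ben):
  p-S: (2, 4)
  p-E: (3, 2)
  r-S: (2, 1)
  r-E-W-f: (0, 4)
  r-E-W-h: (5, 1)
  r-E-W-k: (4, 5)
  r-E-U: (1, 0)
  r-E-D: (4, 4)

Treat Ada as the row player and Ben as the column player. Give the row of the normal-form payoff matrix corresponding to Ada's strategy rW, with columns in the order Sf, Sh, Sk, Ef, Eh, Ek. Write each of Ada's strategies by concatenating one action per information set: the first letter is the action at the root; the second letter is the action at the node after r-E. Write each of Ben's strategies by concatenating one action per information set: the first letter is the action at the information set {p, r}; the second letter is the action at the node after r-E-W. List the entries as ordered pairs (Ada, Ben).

(2,1) (2,1) (2,1) (0,4) (5,1) (4,5)

vs Sf: Ada plays r → Ben plays S at [r] → (2, 1)
vs Sh: Ada plays r → Ben plays S at [r] → (2, 1)
vs Sk: Ada plays r → Ben plays S at [r] → (2, 1)
vs Ef: Ada plays r → Ben plays E at [r] → Ada plays W at [r-E] → Ben plays f at [r-E-W] → (0, 4)
vs Eh: Ada plays r → Ben plays E at [r] → Ada plays W at [r-E] → Ben plays h at [r-E-W] → (5, 1)
vs Ek: Ada plays r → Ben plays E at [r] → Ada plays W at [r-E] → Ben plays k at [r-E-W] → (4, 5)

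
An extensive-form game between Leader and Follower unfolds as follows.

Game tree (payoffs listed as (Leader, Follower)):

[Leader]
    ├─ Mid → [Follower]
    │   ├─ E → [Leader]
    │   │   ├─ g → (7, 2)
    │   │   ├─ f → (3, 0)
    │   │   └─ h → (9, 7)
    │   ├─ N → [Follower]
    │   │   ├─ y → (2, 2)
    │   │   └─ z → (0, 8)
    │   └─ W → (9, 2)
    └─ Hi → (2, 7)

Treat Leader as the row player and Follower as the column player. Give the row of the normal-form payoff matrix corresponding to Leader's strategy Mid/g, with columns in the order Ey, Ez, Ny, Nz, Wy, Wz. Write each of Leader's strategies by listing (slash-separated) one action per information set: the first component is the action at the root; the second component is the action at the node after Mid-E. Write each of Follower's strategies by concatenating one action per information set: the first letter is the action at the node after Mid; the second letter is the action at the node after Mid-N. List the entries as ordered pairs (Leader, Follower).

(7,2) (7,2) (2,2) (0,8) (9,2) (9,2)

vs Ey: Leader plays Mid → Follower plays E at [Mid] → Leader plays g at [Mid-E] → (7, 2)
vs Ez: Leader plays Mid → Follower plays E at [Mid] → Leader plays g at [Mid-E] → (7, 2)
vs Ny: Leader plays Mid → Follower plays N at [Mid] → Follower plays y at [Mid-N] → (2, 2)
vs Nz: Leader plays Mid → Follower plays N at [Mid] → Follower plays z at [Mid-N] → (0, 8)
vs Wy: Leader plays Mid → Follower plays W at [Mid] → (9, 2)
vs Wz: Leader plays Mid → Follower plays W at [Mid] → (9, 2)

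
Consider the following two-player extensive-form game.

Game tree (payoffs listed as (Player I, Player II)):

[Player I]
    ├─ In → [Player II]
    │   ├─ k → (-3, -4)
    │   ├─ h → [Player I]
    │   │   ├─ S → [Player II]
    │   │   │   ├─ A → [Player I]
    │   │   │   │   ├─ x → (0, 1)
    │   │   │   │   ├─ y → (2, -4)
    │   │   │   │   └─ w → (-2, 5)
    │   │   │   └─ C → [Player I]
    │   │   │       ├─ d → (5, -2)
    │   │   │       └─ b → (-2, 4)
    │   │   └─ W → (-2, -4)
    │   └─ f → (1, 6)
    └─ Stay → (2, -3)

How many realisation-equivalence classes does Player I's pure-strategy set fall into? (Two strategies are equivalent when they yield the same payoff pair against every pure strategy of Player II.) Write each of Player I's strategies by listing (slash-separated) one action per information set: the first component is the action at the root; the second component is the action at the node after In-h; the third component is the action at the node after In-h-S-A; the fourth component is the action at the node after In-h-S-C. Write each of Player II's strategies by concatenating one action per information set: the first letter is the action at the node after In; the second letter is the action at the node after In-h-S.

Player I has 24 pure strategies: In/S/x/d, In/S/x/b, In/S/y/d, In/S/y/b, In/S/w/d, In/S/w/b, In/W/x/d, In/W/x/b, In/W/y/d, In/W/y/b, In/W/w/d, In/W/w/b, Stay/S/x/d, Stay/S/x/b, Stay/S/y/d, Stay/S/y/b, Stay/S/w/d, Stay/S/w/b, Stay/W/x/d, Stay/W/x/b, Stay/W/y/d, Stay/W/y/b, Stay/W/w/d, Stay/W/w/b. Columns: kA, kC, hA, hC, fA, fC.
{In/S/x/d} → row (-3,-4) (-3,-4) (0,1) (5,-2) (1,6) (1,6)
{In/S/x/b} → row (-3,-4) (-3,-4) (0,1) (-2,4) (1,6) (1,6)
{In/S/y/d} → row (-3,-4) (-3,-4) (2,-4) (5,-2) (1,6) (1,6)
{In/S/y/b} → row (-3,-4) (-3,-4) (2,-4) (-2,4) (1,6) (1,6)
{In/S/w/d} → row (-3,-4) (-3,-4) (-2,5) (5,-2) (1,6) (1,6)
{In/S/w/b} → row (-3,-4) (-3,-4) (-2,5) (-2,4) (1,6) (1,6)
{In/W/x/d, In/W/x/b, In/W/y/d, In/W/y/b, In/W/w/d, In/W/w/b} → row (-3,-4) (-3,-4) (-2,-4) (-2,-4) (1,6) (1,6)
{Stay/S/x/d, Stay/S/x/b, Stay/S/y/d, Stay/S/y/b, Stay/S/w/d, Stay/S/w/b, Stay/W/x/d, Stay/W/x/b, Stay/W/y/d, Stay/W/y/b, Stay/W/w/d, Stay/W/w/b} → row (2,-3) (2,-3) (2,-3) (2,-3) (2,-3) (2,-3)
That's 8 distinct rows out of 24 strategies.

8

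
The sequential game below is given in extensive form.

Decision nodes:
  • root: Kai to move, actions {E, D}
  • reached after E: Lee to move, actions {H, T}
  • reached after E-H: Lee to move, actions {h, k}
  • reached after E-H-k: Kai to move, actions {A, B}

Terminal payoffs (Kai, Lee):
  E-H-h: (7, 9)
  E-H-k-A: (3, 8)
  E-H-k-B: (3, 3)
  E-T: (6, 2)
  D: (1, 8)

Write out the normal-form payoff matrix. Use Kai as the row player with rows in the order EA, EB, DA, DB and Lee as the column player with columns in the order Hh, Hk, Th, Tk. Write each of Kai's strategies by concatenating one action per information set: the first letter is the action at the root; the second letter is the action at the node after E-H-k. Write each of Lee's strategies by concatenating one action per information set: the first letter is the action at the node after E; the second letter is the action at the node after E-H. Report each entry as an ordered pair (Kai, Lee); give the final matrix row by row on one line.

EA: (7,9) (3,8) (6,2) (6,2) | EB: (7,9) (3,3) (6,2) (6,2) | DA: (1,8) (1,8) (1,8) (1,8) | DB: (1,8) (1,8) (1,8) (1,8)

Row EA: Hh→(7,9), Hk→(3,8), Th→(6,2), Tk→(6,2)
Row EB: Hh→(7,9), Hk→(3,3), Th→(6,2), Tk→(6,2)
Row DA: Hh→(1,8), Hk→(1,8), Th→(1,8), Tk→(1,8)
Row DB: Hh→(1,8), Hk→(1,8), Th→(1,8), Tk→(1,8)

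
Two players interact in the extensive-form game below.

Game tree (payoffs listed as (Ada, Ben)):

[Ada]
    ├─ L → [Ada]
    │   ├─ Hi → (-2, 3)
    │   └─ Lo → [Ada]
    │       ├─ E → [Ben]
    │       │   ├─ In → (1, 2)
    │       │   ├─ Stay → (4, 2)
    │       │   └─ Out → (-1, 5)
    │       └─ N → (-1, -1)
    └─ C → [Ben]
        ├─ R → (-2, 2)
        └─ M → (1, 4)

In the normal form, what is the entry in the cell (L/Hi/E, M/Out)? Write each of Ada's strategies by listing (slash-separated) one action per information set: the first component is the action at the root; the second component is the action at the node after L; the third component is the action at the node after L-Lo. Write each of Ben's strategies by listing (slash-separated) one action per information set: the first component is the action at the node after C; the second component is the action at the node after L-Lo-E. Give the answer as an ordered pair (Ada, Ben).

(-2, 3)

Trace the play path from the root:
  Ada plays L
  Ada plays Hi at [L]
→ terminal payoff (-2, 3).
(Ada's choice at the node after L-Lo is never reached on this path, so it doesn't affect the outcome.)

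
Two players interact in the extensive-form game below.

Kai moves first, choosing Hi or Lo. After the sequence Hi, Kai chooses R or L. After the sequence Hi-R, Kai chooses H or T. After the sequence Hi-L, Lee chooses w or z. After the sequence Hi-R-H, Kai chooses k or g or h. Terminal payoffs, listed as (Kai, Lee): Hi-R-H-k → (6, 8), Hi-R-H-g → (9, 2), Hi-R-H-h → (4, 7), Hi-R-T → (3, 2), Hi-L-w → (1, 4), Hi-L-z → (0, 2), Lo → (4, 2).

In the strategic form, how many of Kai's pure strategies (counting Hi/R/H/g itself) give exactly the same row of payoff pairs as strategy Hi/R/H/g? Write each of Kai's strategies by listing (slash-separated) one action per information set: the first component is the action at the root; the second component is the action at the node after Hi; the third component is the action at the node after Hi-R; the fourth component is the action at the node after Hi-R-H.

Row for Hi/R/H/g (columns w, z): (9,2) (9,2).
Every one of Kai's information sets is on the play path for some reply by Lee when Kai follows Hi/R/H/g.
Changing the action at any of them therefore changes at least one column, so only Hi/R/H/g itself gives this row.

1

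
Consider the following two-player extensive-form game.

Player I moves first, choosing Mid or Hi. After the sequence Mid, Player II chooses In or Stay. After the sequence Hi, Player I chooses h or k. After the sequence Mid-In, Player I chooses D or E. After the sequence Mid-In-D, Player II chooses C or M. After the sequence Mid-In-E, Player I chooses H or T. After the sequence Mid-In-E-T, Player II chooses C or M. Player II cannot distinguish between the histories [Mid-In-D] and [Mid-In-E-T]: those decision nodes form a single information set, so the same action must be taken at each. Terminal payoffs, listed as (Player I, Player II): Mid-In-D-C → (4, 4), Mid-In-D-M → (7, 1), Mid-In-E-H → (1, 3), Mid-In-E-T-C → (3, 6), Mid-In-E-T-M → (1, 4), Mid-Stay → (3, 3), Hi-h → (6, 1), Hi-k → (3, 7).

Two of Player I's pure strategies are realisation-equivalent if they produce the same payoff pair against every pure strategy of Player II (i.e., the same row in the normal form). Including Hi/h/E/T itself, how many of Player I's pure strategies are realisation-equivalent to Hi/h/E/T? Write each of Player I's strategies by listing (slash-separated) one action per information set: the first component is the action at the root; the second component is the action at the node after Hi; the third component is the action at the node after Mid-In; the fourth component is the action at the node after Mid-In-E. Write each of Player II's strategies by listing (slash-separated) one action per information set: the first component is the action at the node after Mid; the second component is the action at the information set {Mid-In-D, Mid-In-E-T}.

Row for Hi/h/E/T (columns In/C, In/M, Stay/C, Stay/M): (6,1) (6,1) (6,1) (6,1).
Under Hi/h/E/T, Player I's choice at the node after Mid-In and at the node after Mid-In-E can never be reached regardless of what Player II does, so varying those choices leaves every outcome unchanged.
Holding the reachable choices fixed and varying the unreachable ones freely already gives 2 × 2 = 4 equivalent strategies.
No other strategy reproduces this row, so those 4 are the full class: Hi/h/D/H, Hi/h/D/T, Hi/h/E/H, Hi/h/E/T.

4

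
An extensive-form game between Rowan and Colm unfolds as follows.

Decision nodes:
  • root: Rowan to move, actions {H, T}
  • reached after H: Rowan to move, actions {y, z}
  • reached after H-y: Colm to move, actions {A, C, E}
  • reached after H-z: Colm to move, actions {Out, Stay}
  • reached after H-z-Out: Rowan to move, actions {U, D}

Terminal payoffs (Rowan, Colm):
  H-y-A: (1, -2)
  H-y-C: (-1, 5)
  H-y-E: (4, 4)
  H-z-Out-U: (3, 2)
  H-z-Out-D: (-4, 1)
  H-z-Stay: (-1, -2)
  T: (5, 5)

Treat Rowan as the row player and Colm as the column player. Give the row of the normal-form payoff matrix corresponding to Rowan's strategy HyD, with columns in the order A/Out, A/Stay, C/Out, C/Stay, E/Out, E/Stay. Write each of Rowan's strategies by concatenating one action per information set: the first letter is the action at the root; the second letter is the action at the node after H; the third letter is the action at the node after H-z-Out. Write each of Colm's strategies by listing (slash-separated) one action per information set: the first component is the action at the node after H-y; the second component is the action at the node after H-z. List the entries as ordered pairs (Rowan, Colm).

(1,-2) (1,-2) (-1,5) (-1,5) (4,4) (4,4)

vs A/Out: Rowan plays H → Rowan plays y at [H] → Colm plays A at [H-y] → (1, -2)
vs A/Stay: Rowan plays H → Rowan plays y at [H] → Colm plays A at [H-y] → (1, -2)
vs C/Out: Rowan plays H → Rowan plays y at [H] → Colm plays C at [H-y] → (-1, 5)
vs C/Stay: Rowan plays H → Rowan plays y at [H] → Colm plays C at [H-y] → (-1, 5)
vs E/Out: Rowan plays H → Rowan plays y at [H] → Colm plays E at [H-y] → (4, 4)
vs E/Stay: Rowan plays H → Rowan plays y at [H] → Colm plays E at [H-y] → (4, 4)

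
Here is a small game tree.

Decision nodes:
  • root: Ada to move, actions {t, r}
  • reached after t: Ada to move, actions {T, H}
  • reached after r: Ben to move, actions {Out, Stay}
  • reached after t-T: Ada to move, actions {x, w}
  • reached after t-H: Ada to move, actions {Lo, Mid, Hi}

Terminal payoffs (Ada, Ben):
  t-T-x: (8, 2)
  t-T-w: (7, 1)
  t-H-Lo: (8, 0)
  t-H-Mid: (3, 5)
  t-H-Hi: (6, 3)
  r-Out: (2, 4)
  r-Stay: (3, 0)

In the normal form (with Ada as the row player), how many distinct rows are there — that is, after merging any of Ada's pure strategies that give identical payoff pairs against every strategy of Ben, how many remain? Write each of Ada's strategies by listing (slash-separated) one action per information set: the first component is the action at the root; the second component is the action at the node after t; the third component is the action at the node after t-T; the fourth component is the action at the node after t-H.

6

Ada has 24 pure strategies: t/T/x/Lo, t/T/x/Mid, t/T/x/Hi, t/T/w/Lo, t/T/w/Mid, t/T/w/Hi, t/H/x/Lo, t/H/x/Mid, t/H/x/Hi, t/H/w/Lo, t/H/w/Mid, t/H/w/Hi, r/T/x/Lo, r/T/x/Mid, r/T/x/Hi, r/T/w/Lo, r/T/w/Mid, r/T/w/Hi, r/H/x/Lo, r/H/x/Mid, r/H/x/Hi, r/H/w/Lo, r/H/w/Mid, r/H/w/Hi. Columns: Out, Stay.
{t/T/x/Lo, t/T/x/Mid, t/T/x/Hi} → row (8,2) (8,2)
{t/T/w/Lo, t/T/w/Mid, t/T/w/Hi} → row (7,1) (7,1)
{t/H/x/Lo, t/H/w/Lo} → row (8,0) (8,0)
{t/H/x/Mid, t/H/w/Mid} → row (3,5) (3,5)
{t/H/x/Hi, t/H/w/Hi} → row (6,3) (6,3)
{r/T/x/Lo, r/T/x/Mid, r/T/x/Hi, r/T/w/Lo, r/T/w/Mid, r/T/w/Hi, r/H/x/Lo, r/H/x/Mid, r/H/x/Hi, r/H/w/Lo, r/H/w/Mid, r/H/w/Hi} → row (2,4) (3,0)
That's 6 distinct rows out of 24 strategies.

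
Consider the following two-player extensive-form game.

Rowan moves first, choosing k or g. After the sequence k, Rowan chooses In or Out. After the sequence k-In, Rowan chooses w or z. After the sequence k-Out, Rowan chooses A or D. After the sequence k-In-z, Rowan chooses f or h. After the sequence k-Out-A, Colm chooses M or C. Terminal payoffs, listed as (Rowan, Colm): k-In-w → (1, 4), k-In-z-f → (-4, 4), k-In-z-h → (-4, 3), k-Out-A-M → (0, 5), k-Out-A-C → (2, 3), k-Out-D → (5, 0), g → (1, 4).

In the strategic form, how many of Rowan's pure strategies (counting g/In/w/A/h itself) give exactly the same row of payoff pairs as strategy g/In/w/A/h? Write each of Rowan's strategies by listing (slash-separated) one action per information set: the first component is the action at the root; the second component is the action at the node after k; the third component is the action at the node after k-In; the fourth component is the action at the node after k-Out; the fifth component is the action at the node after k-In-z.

20

Row for g/In/w/A/h (columns M, C): (1,4) (1,4).
Under g/In/w/A/h, Rowan's choice at the node after k and at the node after k-In and at the node after k-Out and at the node after k-In-z can never be reached regardless of what Colm does, so varying those choices leaves every outcome unchanged.
Holding the reachable choices fixed and varying the unreachable ones freely already gives 2 × 2 × 2 × 2 = 16 equivalent strategies.
Checking the remaining rows, k/In/w/A/f, k/In/w/A/h, k/In/w/D/f, k/In/w/D/h also happen to give the same payoffs in every column, bringing the total to 20: k/In/w/A/f, k/In/w/A/h, k/In/w/D/f, k/In/w/D/h, g/In/w/A/f, g/In/w/A/h, g/In/w/D/f, g/In/w/D/h, g/In/z/A/f, g/In/z/A/h, g/In/z/D/f, g/In/z/D/h, g/Out/w/A/f, g/Out/w/A/h, g/Out/w/D/f, g/Out/w/D/h, g/Out/z/A/f, g/Out/z/A/h, g/Out/z/D/f, g/Out/z/D/h.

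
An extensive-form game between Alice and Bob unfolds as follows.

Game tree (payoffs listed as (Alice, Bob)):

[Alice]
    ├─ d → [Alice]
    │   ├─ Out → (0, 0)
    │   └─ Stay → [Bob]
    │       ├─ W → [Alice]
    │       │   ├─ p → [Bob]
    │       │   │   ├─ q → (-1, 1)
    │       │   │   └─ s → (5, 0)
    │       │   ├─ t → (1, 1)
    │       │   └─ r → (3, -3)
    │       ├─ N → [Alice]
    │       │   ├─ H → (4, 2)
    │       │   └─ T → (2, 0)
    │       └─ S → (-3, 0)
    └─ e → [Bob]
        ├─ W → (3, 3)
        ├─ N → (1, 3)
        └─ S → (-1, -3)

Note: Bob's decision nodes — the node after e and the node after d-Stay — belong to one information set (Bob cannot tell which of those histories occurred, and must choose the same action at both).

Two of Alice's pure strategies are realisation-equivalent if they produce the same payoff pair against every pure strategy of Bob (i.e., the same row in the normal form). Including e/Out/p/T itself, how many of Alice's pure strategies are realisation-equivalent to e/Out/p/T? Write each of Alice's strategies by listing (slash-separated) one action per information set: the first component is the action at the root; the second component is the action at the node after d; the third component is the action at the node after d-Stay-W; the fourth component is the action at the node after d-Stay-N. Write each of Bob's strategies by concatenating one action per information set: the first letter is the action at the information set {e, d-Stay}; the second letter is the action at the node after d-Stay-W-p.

Row for e/Out/p/T (columns Wq, Ws, Nq, Ns, Sq, Ss): (3,3) (3,3) (1,3) (1,3) (-1,-3) (-1,-3).
Under e/Out/p/T, Alice's choice at the node after d and at the node after d-Stay-W and at the node after d-Stay-N can never be reached regardless of what Bob does, so varying those choices leaves every outcome unchanged.
Holding the reachable choices fixed and varying the unreachable ones freely already gives 2 × 3 × 2 = 12 equivalent strategies.
No other strategy reproduces this row, so those 12 are the full class: e/Out/p/H, e/Out/p/T, e/Out/t/H, e/Out/t/T, e/Out/r/H, e/Out/r/T, e/Stay/p/H, e/Stay/p/T, e/Stay/t/H, e/Stay/t/T, e/Stay/r/H, e/Stay/r/T.

12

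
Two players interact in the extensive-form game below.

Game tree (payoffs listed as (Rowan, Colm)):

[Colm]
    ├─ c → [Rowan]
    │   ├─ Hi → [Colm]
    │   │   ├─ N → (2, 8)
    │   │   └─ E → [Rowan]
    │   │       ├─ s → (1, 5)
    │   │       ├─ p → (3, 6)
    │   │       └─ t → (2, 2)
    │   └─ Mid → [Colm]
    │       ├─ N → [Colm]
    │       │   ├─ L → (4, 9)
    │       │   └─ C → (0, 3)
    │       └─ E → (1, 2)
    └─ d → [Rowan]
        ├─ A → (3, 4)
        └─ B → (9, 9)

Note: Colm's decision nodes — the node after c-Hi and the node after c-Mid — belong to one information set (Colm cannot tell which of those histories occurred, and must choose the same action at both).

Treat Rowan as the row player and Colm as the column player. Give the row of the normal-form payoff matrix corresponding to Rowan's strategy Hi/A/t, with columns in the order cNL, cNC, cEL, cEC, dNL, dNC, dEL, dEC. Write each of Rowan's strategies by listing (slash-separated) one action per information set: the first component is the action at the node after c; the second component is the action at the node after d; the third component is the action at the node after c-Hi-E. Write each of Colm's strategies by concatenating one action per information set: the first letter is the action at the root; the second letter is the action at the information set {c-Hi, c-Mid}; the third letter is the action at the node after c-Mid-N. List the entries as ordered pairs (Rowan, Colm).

vs cNL: Colm plays c → Rowan plays Hi at [c] → Colm plays N at [c-Hi] → (2, 8)
vs cNC: Colm plays c → Rowan plays Hi at [c] → Colm plays N at [c-Hi] → (2, 8)
vs cEL: Colm plays c → Rowan plays Hi at [c] → Colm plays E at [c-Hi] → Rowan plays t at [c-Hi-E] → (2, 2)
vs cEC: Colm plays c → Rowan plays Hi at [c] → Colm plays E at [c-Hi] → Rowan plays t at [c-Hi-E] → (2, 2)
vs dNL: Colm plays d → Rowan plays A at [d] → (3, 4)
vs dNC: Colm plays d → Rowan plays A at [d] → (3, 4)
vs dEL: Colm plays d → Rowan plays A at [d] → (3, 4)
vs dEC: Colm plays d → Rowan plays A at [d] → (3, 4)

(2,8) (2,8) (2,2) (2,2) (3,4) (3,4) (3,4) (3,4)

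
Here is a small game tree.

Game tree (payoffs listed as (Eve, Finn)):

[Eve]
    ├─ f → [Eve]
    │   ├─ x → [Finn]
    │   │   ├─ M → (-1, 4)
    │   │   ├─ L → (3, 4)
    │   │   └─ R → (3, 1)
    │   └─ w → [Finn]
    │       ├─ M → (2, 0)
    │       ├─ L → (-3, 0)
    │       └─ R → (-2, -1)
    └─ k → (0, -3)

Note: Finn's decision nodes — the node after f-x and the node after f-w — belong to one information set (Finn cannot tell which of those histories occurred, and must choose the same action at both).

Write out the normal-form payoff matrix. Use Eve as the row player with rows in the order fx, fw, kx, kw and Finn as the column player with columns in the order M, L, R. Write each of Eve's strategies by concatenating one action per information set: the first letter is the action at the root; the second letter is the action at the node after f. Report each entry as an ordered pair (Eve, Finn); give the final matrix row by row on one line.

fx: (-1,4) (3,4) (3,1) | fw: (2,0) (-3,0) (-2,-1) | kx: (0,-3) (0,-3) (0,-3) | kw: (0,-3) (0,-3) (0,-3)

Row fx: M→(-1,4), L→(3,4), R→(3,1)
Row fw: M→(2,0), L→(-3,0), R→(-2,-1)
Row kx: M→(0,-3), L→(0,-3), R→(0,-3)
Row kw: M→(0,-3), L→(0,-3), R→(0,-3)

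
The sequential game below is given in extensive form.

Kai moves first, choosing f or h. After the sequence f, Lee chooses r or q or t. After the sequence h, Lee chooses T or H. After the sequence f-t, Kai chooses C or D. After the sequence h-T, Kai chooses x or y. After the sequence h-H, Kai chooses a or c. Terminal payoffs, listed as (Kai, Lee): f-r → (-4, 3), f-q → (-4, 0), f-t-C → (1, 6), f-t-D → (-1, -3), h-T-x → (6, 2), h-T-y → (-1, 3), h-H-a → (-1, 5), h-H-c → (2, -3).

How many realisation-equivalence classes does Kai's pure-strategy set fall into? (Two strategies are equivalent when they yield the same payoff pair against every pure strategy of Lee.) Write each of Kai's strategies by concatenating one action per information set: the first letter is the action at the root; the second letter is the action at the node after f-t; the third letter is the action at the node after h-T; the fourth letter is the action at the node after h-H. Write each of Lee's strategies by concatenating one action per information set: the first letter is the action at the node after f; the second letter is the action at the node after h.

Kai has 16 pure strategies: fCxa, fCxc, fCya, fCyc, fDxa, fDxc, fDya, fDyc, hCxa, hCxc, hCya, hCyc, hDxa, hDxc, hDya, hDyc. Columns: rT, rH, qT, qH, tT, tH.
{fCxa, fCxc, fCya, fCyc} → row (-4,3) (-4,3) (-4,0) (-4,0) (1,6) (1,6)
{fDxa, fDxc, fDya, fDyc} → row (-4,3) (-4,3) (-4,0) (-4,0) (-1,-3) (-1,-3)
{hCxa, hDxa} → row (6,2) (-1,5) (6,2) (-1,5) (6,2) (-1,5)
{hCxc, hDxc} → row (6,2) (2,-3) (6,2) (2,-3) (6,2) (2,-3)
{hCya, hDya} → row (-1,3) (-1,5) (-1,3) (-1,5) (-1,3) (-1,5)
{hCyc, hDyc} → row (-1,3) (2,-3) (-1,3) (2,-3) (-1,3) (2,-3)
That's 6 distinct rows out of 16 strategies.

6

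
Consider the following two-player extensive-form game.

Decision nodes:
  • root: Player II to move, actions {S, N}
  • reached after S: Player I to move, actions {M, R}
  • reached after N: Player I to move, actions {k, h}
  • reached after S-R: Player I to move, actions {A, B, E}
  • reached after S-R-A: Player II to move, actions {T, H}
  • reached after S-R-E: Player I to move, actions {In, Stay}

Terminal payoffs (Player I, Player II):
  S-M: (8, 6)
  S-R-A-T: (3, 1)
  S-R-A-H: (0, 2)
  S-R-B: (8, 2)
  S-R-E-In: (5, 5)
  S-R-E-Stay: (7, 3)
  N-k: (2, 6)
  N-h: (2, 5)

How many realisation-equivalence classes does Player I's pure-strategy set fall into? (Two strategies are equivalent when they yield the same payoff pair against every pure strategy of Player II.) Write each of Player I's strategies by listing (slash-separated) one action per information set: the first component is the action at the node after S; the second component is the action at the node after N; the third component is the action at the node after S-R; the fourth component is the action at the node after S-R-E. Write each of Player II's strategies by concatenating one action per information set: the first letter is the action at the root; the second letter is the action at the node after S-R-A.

10

Player I has 24 pure strategies: M/k/A/In, M/k/A/Stay, M/k/B/In, M/k/B/Stay, M/k/E/In, M/k/E/Stay, M/h/A/In, M/h/A/Stay, M/h/B/In, M/h/B/Stay, M/h/E/In, M/h/E/Stay, R/k/A/In, R/k/A/Stay, R/k/B/In, R/k/B/Stay, R/k/E/In, R/k/E/Stay, R/h/A/In, R/h/A/Stay, R/h/B/In, R/h/B/Stay, R/h/E/In, R/h/E/Stay. Columns: ST, SH, NT, NH.
{M/k/A/In, M/k/A/Stay, M/k/B/In, M/k/B/Stay, M/k/E/In, M/k/E/Stay} → row (8,6) (8,6) (2,6) (2,6)
{M/h/A/In, M/h/A/Stay, M/h/B/In, M/h/B/Stay, M/h/E/In, M/h/E/Stay} → row (8,6) (8,6) (2,5) (2,5)
{R/k/A/In, R/k/A/Stay} → row (3,1) (0,2) (2,6) (2,6)
{R/k/B/In, R/k/B/Stay} → row (8,2) (8,2) (2,6) (2,6)
{R/k/E/In} → row (5,5) (5,5) (2,6) (2,6)
{R/k/E/Stay} → row (7,3) (7,3) (2,6) (2,6)
{R/h/A/In, R/h/A/Stay} → row (3,1) (0,2) (2,5) (2,5)
{R/h/B/In, R/h/B/Stay} → row (8,2) (8,2) (2,5) (2,5)
{R/h/E/In} → row (5,5) (5,5) (2,5) (2,5)
{R/h/E/Stay} → row (7,3) (7,3) (2,5) (2,5)
That's 10 distinct rows out of 24 strategies.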